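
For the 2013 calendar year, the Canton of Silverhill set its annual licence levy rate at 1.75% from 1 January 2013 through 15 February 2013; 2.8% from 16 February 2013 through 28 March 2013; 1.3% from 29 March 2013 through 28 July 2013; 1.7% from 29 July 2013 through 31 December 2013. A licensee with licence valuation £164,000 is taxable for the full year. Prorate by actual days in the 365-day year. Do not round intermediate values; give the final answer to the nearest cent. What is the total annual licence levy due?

1 January – 15 February 2013: 46 days at 1.75% → £164,000 × 1.75% × 46/365 = £361.6986
16 February – 28 March 2013: 41 days at 2.8% → £164,000 × 2.8% × 41/365 = £515.8137
29 March – 28 July 2013: 122 days at 1.3% → £164,000 × 1.3% × 122/365 = £712.6137
29 July – 31 December 2013: 156 days at 1.7% → £164,000 × 1.7% × 156/365 = £1,191.5836
Total = £2,781.7096

£2,781.71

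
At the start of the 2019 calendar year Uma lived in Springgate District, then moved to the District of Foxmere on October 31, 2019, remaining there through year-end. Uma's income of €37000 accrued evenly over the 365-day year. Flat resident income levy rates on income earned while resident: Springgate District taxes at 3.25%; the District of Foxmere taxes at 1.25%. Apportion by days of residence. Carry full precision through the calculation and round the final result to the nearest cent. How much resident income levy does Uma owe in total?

Springgate District, January 1 – October 30, 2019: 303 days → €37000 × 3.25% × 303/365 = €998.2397
The District of Foxmere, October 31 – December 31, 2019: 62 days → €37000 × 1.25% × 62/365 = €78.5616
Total = €1076.8014

€1076.80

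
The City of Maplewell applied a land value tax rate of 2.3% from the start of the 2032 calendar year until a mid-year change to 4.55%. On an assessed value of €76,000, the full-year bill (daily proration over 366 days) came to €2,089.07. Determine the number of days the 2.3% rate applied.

293 days

Let d = days at the first rate; then 366 − d days at the second rate.
€76,000 × [2.3%·d + 4.55%·(366−d)] / 366 = €2,089.07
Solving gives d = 293, so the new rate took effect on 20 Oct 2032.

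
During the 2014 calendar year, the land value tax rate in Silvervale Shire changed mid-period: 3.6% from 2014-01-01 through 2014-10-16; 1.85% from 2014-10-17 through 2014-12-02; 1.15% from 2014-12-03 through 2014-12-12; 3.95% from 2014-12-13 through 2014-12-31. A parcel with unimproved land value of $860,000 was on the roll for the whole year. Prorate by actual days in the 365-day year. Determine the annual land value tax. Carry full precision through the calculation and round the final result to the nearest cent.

$28,601.48

2014-01-01 to 2014-10-16: 289 days at 3.6% → $860,000 × 3.6% × 289/365 = $24,513.5342
2014-10-17 to 2014-12-02: 47 days at 1.85% → $860,000 × 1.85% × 47/365 = $2,048.6849
2014-12-03 to 2014-12-12: 10 days at 1.15% → $860,000 × 1.15% × 10/365 = $270.9589
2014-12-13 to 2014-12-31: 19 days at 3.95% → $860,000 × 3.95% × 19/365 = $1,768.3014
Total = $28,601.4795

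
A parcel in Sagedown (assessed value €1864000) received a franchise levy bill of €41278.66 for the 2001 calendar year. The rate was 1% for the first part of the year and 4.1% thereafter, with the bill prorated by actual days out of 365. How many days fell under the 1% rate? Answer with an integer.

Let d = days at the first rate; then 365 − d days at the second rate.
€1864000 × [1%·d + 4.1%·(365−d)] / 365 = €41278.66
Solving gives d = 222, so the new rate took effect on 11 Aug 2001.

222 days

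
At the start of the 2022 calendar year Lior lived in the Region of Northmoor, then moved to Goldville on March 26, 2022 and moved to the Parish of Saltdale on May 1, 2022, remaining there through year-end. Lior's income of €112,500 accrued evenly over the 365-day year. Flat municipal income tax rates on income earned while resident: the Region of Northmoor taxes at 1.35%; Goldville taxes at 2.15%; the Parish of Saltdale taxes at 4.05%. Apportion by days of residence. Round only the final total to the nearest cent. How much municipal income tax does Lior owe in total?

The Region of Northmoor, January 1 – March 25, 2022: 84 days → €112,500 × 1.35% × 84/365 = €349.5205
Goldville, March 26 – April 30, 2022: 36 days → €112,500 × 2.15% × 36/365 = €238.5616
The Parish of Saltdale, May 1 – December 31, 2022: 245 days → €112,500 × 4.05% × 245/365 = €3,058.3048
Total = €3,646.3870

€3,646.39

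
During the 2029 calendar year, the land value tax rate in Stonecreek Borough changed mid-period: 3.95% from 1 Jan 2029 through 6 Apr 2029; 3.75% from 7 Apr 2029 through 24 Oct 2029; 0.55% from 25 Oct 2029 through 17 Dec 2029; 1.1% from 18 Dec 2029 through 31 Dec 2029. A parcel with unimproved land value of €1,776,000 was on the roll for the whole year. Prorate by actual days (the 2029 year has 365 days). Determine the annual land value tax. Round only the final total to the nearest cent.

€57,321.01

1 Jan – 6 Apr 2029: 96 days at 3.95% → €1,776,000 × 3.95% × 96/365 = €18,450.9370
7 Apr – 24 Oct 2029: 201 days at 3.75% → €1,776,000 × 3.75% × 201/365 = €36,675.6164
25 Oct – 17 Dec 2029: 54 days at 0.55% → €1,776,000 × 0.55% × 54/365 = €1,445.1288
18 Dec – 31 Dec 2029: 14 days at 1.1% → €1,776,000 × 1.1% × 14/365 = €749.3260
Total = €57,321.0082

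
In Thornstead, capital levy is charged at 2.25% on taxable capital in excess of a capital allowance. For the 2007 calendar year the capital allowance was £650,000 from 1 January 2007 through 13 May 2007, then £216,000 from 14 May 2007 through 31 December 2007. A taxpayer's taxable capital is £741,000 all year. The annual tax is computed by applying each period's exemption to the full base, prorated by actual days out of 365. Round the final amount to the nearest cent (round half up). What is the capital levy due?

1 January – 13 May 2007: 133 days, exemption £650,000 → (£741,000 − £650,000) × 2.25% × 133/365 = £746.0753
14 May – 31 December 2007: 232 days, exemption £216,000 → (£741,000 − £216,000) × 2.25% × 232/365 = £7,508.2192
Total = £8,254.2945

£8,254.29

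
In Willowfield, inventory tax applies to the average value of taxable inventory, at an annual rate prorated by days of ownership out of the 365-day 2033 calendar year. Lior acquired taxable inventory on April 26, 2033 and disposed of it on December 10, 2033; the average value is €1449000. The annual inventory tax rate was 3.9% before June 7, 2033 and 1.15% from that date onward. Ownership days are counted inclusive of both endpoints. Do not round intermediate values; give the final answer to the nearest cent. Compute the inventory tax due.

€15039.83

April 26 – June 6, 2033: 42 days at 3.9% → €1449000 × 3.9% × 42/365 = €6502.6356
June 7 – December 10, 2033: 187 days at 1.15% → €1449000 × 1.15% × 187/365 = €8537.1904
Total = €15039.8260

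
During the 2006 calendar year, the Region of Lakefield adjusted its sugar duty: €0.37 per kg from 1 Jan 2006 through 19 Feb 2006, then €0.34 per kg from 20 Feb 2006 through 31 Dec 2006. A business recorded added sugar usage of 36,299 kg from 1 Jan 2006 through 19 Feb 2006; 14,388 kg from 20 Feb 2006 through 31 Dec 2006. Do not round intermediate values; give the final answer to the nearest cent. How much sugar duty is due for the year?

€18,322.55

1 Jan – 19 Feb 2006: 36,299 kg at €0.37/kg → €13,430.63
20 Feb – 31 Dec 2006: 14,388 kg at €0.34/kg → €4,891.92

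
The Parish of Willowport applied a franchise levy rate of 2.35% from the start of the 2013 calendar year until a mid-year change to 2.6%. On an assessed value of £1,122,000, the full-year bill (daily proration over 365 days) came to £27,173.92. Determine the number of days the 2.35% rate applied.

260 days

Let d = days at the first rate; then 365 − d days at the second rate.
£1,122,000 × [2.35%·d + 2.6%·(365−d)] / 365 = £27,173.92
Solving gives d = 260, so the new rate took effect on 18 Sep 2013.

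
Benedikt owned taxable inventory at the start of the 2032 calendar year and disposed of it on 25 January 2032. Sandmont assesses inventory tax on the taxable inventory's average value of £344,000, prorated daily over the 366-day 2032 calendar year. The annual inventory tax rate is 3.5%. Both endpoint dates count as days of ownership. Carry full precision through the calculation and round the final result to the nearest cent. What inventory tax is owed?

Days held (1 January – 25 January 2032): 25 out of 366
Tax = £344,000 × 3.5% × 25/366 = £822.4044

£822.40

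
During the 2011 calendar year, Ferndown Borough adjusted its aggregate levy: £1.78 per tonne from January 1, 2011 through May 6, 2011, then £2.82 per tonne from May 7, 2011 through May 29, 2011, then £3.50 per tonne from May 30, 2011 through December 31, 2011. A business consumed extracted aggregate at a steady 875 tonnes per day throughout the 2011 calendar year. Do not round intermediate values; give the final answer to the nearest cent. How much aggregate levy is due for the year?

£914,497.50

January 1 – May 6, 2011: 126 days × 875 tonnes/day = 110,250 tonnes at £1.78/tonne → £196,245.00
May 7 – May 29, 2011: 23 days × 875 tonnes/day = 20,125 tonnes at £2.82/tonne → £56,752.50
May 30 – December 31, 2011: 216 days × 875 tonnes/day = 189,000 tonnes at £3.50/tonne → £661,500.00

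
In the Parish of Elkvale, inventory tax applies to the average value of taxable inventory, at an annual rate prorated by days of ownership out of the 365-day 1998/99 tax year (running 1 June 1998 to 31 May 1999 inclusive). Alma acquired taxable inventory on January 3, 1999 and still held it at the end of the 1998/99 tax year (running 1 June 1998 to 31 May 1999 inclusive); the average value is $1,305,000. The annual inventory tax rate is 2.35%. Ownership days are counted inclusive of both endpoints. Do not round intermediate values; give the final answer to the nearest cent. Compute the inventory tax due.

Days held (January 3 – May 31, 1999): 149 out of 365
Tax = $1,305,000 × 2.35% × 149/365 = $12,519.0616

$12,519.06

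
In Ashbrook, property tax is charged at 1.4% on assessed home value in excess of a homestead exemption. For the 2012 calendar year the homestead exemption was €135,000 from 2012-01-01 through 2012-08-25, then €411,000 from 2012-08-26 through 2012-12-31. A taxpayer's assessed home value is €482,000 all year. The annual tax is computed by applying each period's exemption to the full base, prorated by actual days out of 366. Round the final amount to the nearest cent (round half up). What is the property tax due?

€3,506.66

2012-01-01 to 2012-08-25: 238 days, exemption €135,000 → (€482,000 − €135,000) × 1.4% × 238/366 = €3,159.0273
2012-08-26 to 2012-12-31: 128 days, exemption €411,000 → (€482,000 − €411,000) × 1.4% × 128/366 = €347.6284
Total = €3,506.6557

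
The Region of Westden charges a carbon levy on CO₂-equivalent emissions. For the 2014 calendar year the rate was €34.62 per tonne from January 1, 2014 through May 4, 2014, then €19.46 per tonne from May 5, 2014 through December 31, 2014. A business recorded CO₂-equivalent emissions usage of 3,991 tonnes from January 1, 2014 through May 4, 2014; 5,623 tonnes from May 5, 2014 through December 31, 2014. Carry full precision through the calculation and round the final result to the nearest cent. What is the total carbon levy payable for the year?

€247,592.00

January 1 – May 4, 2014: 3,991 tonnes at €34.62/tonne → €138,168.42
May 5 – December 31, 2014: 5,623 tonnes at €19.46/tonne → €109,423.58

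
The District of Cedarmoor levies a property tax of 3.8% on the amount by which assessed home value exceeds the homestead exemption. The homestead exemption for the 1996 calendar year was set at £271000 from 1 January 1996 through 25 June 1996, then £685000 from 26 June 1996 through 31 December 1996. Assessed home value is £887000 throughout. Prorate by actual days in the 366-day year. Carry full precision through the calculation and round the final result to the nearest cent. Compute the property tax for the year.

£15284.10

1 January – 25 June 1996: 177 days, exemption £271000 → (£887000 − £271000) × 3.8% × 177/366 = £11320.2623
26 June – 31 December 1996: 189 days, exemption £685000 → (£887000 − £685000) × 3.8% × 189/366 = £3963.8361
Total = £15284.0984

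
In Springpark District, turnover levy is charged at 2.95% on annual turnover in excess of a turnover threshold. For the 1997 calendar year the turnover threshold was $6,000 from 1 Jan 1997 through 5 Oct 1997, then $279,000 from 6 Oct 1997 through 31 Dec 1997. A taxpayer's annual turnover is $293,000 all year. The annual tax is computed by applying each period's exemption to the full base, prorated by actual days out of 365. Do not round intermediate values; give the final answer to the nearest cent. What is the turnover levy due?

1 Jan – 5 Oct 1997: 278 days, exemption $6,000 → ($293,000 − $6,000) × 2.95% × 278/365 = $6,448.4575
6 Oct – 31 Dec 1997: 87 days, exemption $279,000 → ($293,000 − $279,000) × 2.95% × 87/365 = $98.4411
Total = $6,546.8986

$6,546.90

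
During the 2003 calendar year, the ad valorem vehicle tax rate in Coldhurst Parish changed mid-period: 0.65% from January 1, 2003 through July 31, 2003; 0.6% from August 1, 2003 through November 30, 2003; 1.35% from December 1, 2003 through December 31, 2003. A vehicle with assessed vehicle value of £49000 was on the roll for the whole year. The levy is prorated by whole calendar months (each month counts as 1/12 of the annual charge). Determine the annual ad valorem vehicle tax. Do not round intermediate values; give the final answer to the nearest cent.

January 1 – July 31, 2003: 7 months at 0.65% → £49000 × 0.65% × 7/12 = £185.7917
August 1 – November 30, 2003: 4 months at 0.6% → £49000 × 0.6% × 4/12 = £98.0000
December 1 – December 31, 2003: 1 month at 1.35% → £49000 × 1.35% × 1/12 = £55.1250
Total = £338.9167

£338.92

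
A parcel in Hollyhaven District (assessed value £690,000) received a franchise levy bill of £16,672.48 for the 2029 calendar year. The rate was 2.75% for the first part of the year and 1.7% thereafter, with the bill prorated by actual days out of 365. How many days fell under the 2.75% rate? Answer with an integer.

249 days

Let d = days at the first rate; then 365 − d days at the second rate.
£690,000 × [2.75%·d + 1.7%·(365−d)] / 365 = £16,672.48
Solving gives d = 249, so the new rate took effect on September 7, 2029.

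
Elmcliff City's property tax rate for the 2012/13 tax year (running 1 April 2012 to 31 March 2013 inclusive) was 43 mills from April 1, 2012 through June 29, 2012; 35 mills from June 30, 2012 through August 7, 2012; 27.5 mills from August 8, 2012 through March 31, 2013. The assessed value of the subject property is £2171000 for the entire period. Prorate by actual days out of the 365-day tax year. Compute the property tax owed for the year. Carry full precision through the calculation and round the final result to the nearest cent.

£69739.66

April 1 – June 29, 2012: 90 days at 43 mills → £2171000 × 4.3% × 90/365 = £23018.5479
June 30 – August 7, 2012: 39 days at 35 mills → £2171000 × 3.5% × 39/365 = £8118.9452
August 8, 2012 – March 31, 2013: 236 days at 27.5 mills → £2171000 × 2.75% × 236/365 = £38602.1644
Total = £69739.6575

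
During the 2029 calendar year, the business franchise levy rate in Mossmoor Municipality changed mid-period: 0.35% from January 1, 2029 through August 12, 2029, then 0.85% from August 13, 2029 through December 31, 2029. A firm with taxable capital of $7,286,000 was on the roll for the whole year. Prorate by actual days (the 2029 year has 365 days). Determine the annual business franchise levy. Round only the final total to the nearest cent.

January 1 – August 12, 2029: 224 days at 0.35% → $7,286,000 × 0.35% × 224/365 = $15,649.9288
August 13 – December 31, 2029: 141 days at 0.85% → $7,286,000 × 0.85% × 141/365 = $23,924.0301
Total = $39,573.9589

$39,573.96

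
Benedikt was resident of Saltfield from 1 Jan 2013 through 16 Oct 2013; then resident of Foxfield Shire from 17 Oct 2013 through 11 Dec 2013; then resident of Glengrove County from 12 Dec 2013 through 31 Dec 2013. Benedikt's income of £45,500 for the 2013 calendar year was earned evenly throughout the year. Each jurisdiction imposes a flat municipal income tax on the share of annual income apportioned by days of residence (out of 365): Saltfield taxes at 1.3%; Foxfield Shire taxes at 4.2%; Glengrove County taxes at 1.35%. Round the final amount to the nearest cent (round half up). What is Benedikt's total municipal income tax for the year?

Saltfield, 1 Jan – 16 Oct 2013: 289 days → £45,500 × 1.3% × 289/365 = £468.3384
Foxfield Shire, 17 Oct – 11 Dec 2013: 56 days → £45,500 × 4.2% × 56/365 = £293.1945
Glengrove County, 12 Dec – 31 Dec 2013: 20 days → £45,500 × 1.35% × 20/365 = £33.6575
Total = £795.1904

£795.19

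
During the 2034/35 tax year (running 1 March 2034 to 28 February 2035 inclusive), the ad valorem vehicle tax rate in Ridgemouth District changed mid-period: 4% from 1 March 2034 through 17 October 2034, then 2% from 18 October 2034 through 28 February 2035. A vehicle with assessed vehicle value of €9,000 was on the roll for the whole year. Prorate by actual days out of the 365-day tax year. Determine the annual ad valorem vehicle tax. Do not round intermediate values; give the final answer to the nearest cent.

1 March – 17 October 2034: 231 days at 4% → €9,000 × 4% × 231/365 = €227.8356
18 October 2034 – 28 February 2035: 134 days at 2% → €9,000 × 2% × 134/365 = €66.0822
Total = €293.9178

€293.92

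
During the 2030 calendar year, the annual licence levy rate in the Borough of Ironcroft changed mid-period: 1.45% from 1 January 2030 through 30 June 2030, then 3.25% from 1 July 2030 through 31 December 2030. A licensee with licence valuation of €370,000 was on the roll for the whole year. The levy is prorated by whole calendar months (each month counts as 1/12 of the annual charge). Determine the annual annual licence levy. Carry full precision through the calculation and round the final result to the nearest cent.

€8,695.00

1 January – 30 June 2030: 6 months at 1.45% → €370,000 × 1.45% × 6/12 = €2,682.5000
1 July – 31 December 2030: 6 months at 3.25% → €370,000 × 3.25% × 6/12 = €6,012.5000
Total = €8,695.0000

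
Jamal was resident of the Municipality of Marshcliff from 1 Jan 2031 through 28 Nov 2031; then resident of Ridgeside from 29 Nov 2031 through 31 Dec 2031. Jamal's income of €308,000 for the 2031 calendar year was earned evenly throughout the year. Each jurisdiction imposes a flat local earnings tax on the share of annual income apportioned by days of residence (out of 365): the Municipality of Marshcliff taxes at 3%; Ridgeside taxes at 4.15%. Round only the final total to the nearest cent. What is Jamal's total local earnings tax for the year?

The Municipality of Marshcliff, 1 Jan – 28 Nov 2031: 332 days → €308,000 × 3% × 332/365 = €8,404.6027
Ridgeside, 29 Nov – 31 Dec 2031: 33 days → €308,000 × 4.15% × 33/365 = €1,155.6329
Total = €9,560.2356

€9,560.24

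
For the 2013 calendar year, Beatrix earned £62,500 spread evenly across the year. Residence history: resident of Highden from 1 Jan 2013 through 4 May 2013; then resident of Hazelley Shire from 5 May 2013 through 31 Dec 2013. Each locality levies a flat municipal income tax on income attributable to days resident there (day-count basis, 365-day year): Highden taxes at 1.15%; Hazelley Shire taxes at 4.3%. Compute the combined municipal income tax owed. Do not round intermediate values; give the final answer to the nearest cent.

£2,018.66

Highden, 1 Jan – 4 May 2013: 124 days → £62,500 × 1.15% × 124/365 = £244.1781
Hazelley Shire, 5 May – 31 Dec 2013: 241 days → £62,500 × 4.3% × 241/365 = £1,774.4863
Total = £2,018.6644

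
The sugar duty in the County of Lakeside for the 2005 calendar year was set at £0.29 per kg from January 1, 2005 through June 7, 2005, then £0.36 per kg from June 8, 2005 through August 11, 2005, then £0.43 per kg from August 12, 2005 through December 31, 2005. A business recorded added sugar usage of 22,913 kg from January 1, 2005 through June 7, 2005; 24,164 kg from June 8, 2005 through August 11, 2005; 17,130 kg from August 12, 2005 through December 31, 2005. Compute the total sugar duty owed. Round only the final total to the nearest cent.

£22,709.71

January 1 – June 7, 2005: 22,913 kg at £0.29/kg → £6,644.77
June 8 – August 11, 2005: 24,164 kg at £0.36/kg → £8,699.04
August 12 – December 31, 2005: 17,130 kg at £0.43/kg → £7,365.90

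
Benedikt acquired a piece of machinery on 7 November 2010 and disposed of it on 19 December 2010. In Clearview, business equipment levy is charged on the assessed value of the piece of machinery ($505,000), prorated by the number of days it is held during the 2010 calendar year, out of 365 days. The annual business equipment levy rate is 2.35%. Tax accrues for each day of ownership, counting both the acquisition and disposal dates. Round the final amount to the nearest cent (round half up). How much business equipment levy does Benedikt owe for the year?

Days held (7 November – 19 December 2010): 43 out of 365
Tax = $505,000 × 2.35% × 43/365 = $1,398.0890

$1,398.09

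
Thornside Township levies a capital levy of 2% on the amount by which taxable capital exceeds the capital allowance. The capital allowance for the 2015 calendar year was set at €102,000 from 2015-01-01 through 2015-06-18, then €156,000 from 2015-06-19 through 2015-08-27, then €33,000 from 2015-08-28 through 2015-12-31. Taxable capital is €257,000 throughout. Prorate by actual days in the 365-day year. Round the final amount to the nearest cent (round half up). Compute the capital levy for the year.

€3,369.26

2015-01-01 to 2015-06-18: 169 days, exemption €102,000 → (€257,000 − €102,000) × 2% × 169/365 = €1,435.3425
2015-06-19 to 2015-08-27: 70 days, exemption €156,000 → (€257,000 − €156,000) × 2% × 70/365 = €387.3973
2015-08-28 to 2015-12-31: 126 days, exemption €33,000 → (€257,000 − €33,000) × 2% × 126/365 = €1,546.5205
Total = €3,369.2603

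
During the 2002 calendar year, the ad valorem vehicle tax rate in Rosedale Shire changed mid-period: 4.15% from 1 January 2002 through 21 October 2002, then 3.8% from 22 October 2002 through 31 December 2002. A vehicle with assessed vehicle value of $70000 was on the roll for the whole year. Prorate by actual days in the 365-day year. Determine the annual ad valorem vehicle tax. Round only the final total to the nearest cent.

1 January – 21 October 2002: 294 days at 4.15% → $70000 × 4.15% × 294/365 = $2339.9178
22 October – 31 December 2002: 71 days at 3.8% → $70000 × 3.8% × 71/365 = $517.4247
Total = $2857.3425

$2857.34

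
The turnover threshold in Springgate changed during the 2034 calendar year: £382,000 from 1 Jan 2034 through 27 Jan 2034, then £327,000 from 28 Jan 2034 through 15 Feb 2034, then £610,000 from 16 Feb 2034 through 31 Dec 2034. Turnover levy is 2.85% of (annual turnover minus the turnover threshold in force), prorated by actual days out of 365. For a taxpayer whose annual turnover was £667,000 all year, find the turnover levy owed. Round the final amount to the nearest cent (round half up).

£2,525.02

1 Jan – 27 Jan 2034: 27 days, exemption £382,000 → (£667,000 − £382,000) × 2.85% × 27/365 = £600.8425
28 Jan – 15 Feb 2034: 19 days, exemption £327,000 → (£667,000 − £327,000) × 2.85% × 19/365 = £504.4110
16 Feb – 31 Dec 2034: 319 days, exemption £610,000 → (£667,000 − £610,000) × 2.85% × 319/365 = £1,419.7685
Total = £2,525.0219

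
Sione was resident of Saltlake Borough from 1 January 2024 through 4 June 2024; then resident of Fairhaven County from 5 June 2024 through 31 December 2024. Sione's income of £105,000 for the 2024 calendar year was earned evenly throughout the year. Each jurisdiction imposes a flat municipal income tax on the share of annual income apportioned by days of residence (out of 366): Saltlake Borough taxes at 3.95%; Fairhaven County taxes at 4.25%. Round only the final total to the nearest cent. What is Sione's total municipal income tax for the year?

£4,328.24

Saltlake Borough, 1 January – 4 June 2024: 156 days → £105,000 × 3.95% × 156/366 = £1,767.7869
Fairhaven County, 5 June – 31 December 2024: 210 days → £105,000 × 4.25% × 210/366 = £2,560.4508
Total = £4,328.2377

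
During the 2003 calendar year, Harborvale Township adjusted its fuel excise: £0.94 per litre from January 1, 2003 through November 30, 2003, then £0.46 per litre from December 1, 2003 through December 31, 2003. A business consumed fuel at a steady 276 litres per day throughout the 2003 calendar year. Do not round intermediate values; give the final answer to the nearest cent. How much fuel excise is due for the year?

January 1 – November 30, 2003: 334 days × 276 litres/day = 92,184 litres at £0.94/litre → £86,652.96
December 1 – December 31, 2003: 31 days × 276 litres/day = 8,556 litres at £0.46/litre → £3,935.76

£90,588.72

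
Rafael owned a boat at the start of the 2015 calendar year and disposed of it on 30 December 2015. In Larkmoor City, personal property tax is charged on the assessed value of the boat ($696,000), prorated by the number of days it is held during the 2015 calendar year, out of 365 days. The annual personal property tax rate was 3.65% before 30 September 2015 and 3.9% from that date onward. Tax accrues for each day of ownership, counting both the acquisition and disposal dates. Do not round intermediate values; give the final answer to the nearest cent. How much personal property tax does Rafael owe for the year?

$25,772.98

1 January – 29 September 2015: 272 days at 3.65% → $696,000 × 3.65% × 272/365 = $18,931.2000
30 September – 30 December 2015: 92 days at 3.9% → $696,000 × 3.9% × 92/365 = $6,841.7753
Total = $25,772.9753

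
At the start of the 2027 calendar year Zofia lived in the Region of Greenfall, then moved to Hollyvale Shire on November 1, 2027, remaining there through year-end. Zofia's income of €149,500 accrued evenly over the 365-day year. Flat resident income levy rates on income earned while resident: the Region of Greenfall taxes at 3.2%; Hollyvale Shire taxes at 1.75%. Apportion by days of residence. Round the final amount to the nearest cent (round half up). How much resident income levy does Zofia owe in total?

€4,421.72

The Region of Greenfall, January 1 – October 31, 2027: 304 days → €149,500 × 3.2% × 304/365 = €3,984.4822
Hollyvale Shire, November 1 – December 31, 2027: 61 days → €149,500 × 1.75% × 61/365 = €437.2363
Total = €4,421.7185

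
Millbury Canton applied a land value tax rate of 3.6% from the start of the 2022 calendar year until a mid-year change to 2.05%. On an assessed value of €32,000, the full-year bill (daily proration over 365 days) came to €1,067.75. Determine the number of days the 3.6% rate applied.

Let d = days at the first rate; then 365 − d days at the second rate.
€32,000 × [3.6%·d + 2.05%·(365−d)] / 365 = €1,067.75
Solving gives d = 303, so the new rate took effect on 31 Oct 2022.

303 days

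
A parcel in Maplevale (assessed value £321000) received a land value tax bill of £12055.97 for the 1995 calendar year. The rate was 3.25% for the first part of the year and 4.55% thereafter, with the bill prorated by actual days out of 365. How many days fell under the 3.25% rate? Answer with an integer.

Let d = days at the first rate; then 365 − d days at the second rate.
£321000 × [3.25%·d + 4.55%·(365−d)] / 365 = £12055.97
Solving gives d = 223, so the new rate took effect on August 12, 1995.

223 days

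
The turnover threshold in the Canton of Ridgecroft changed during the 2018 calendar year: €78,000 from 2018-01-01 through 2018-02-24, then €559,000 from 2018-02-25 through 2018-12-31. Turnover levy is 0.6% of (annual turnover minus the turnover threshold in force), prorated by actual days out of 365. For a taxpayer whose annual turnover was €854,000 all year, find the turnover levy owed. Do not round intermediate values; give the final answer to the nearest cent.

€2,204.88

2018-01-01 to 2018-02-24: 55 days, exemption €78,000 → (€854,000 − €78,000) × 0.6% × 55/365 = €701.5890
2018-02-25 to 2018-12-31: 310 days, exemption €559,000 → (€854,000 − €559,000) × 0.6% × 310/365 = €1,503.2877
Total = €2,204.8767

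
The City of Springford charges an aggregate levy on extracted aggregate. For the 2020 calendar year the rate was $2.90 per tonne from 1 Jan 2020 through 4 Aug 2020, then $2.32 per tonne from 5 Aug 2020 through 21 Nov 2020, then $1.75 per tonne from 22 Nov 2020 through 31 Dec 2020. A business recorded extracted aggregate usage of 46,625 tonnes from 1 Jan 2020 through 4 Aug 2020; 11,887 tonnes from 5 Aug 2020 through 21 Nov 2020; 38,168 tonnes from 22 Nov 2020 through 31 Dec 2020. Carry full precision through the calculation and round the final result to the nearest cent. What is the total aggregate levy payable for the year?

$229,584.34

1 Jan – 4 Aug 2020: 46,625 tonnes at $2.90/tonne → $135,212.50
5 Aug – 21 Nov 2020: 11,887 tonnes at $2.32/tonne → $27,577.84
22 Nov – 31 Dec 2020: 38,168 tonnes at $1.75/tonne → $66,794.00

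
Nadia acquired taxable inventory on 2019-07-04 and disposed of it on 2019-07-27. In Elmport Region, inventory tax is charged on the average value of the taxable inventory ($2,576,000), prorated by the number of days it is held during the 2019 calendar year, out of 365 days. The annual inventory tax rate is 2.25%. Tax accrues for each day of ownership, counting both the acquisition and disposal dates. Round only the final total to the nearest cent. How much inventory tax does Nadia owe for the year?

Days held (2019-07-04 to 2019-07-27): 24 out of 365
Tax = $2,576,000 × 2.25% × 24/365 = $3,811.0685

$3,811.07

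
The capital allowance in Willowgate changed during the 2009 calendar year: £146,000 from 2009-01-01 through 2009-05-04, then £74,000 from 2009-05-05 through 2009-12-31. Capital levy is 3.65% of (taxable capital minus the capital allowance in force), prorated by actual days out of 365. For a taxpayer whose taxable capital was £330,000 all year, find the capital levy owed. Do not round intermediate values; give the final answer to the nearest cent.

£8,451.20

2009-01-01 to 2009-05-04: 124 days, exemption £146,000 → (£330,000 − £146,000) × 3.65% × 124/365 = £2,281.6000
2009-05-05 to 2009-12-31: 241 days, exemption £74,000 → (£330,000 − £74,000) × 3.65% × 241/365 = £6,169.6000
Total = £8,451.2000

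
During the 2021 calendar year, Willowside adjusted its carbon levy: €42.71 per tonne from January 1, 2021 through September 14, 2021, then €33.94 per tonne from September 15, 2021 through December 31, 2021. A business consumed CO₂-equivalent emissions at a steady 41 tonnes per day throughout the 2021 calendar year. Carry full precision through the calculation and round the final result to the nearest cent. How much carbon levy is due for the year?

€600,321.59

January 1 – September 14, 2021: 257 days × 41 tonnes/day = 10,537 tonnes at €42.71/tonne → €450,035.27
September 15 – December 31, 2021: 108 days × 41 tonnes/day = 4,428 tonnes at €33.94/tonne → €150,286.32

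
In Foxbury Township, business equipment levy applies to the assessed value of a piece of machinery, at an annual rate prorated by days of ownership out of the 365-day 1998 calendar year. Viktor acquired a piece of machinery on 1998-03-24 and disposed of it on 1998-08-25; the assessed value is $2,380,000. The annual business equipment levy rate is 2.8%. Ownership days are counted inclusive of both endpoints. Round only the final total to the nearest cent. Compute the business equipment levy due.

Days held (1998-03-24 to 1998-08-25): 155 out of 365
Tax = $2,380,000 × 2.8% × 155/365 = $28,299.1781

$28,299.18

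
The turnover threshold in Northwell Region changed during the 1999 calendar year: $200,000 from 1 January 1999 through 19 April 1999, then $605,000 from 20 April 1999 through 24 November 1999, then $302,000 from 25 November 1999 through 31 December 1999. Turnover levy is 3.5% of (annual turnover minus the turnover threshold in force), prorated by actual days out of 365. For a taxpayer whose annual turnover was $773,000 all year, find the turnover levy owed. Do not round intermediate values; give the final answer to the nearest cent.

1 January – 19 April 1999: 109 days, exemption $200,000 → ($773,000 − $200,000) × 3.5% × 109/365 = $5,989.0274
20 April – 24 November 1999: 219 days, exemption $605,000 → ($773,000 − $605,000) × 3.5% × 219/365 = $3,528.0000
25 November – 31 December 1999: 37 days, exemption $302,000 → ($773,000 − $302,000) × 3.5% × 37/365 = $1,671.0822
Total = $11,188.1096

$11,188.11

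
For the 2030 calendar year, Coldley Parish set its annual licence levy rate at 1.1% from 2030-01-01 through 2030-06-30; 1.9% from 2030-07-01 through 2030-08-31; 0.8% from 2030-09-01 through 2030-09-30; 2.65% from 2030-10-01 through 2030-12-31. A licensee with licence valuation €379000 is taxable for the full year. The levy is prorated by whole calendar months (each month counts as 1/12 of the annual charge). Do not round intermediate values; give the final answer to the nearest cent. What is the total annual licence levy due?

2030-01-01 to 2030-06-30: 6 months at 1.1% → €379000 × 1.1% × 6/12 = €2084.5000
2030-07-01 to 2030-08-31: 2 months at 1.9% → €379000 × 1.9% × 2/12 = €1200.1667
2030-09-01 to 2030-09-30: 1 month at 0.8% → €379000 × 0.8% × 1/12 = €252.6667
2030-10-01 to 2030-12-31: 3 months at 2.65% → €379000 × 2.65% × 3/12 = €2510.8750
Total = €6048.2083

€6048.21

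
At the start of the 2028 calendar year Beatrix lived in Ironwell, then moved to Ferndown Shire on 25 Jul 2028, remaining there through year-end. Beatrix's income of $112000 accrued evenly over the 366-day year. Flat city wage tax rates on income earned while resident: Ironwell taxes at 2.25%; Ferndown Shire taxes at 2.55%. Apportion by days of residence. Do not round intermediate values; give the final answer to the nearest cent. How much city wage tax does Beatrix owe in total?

$2666.89

Ironwell, 1 Jan – 24 Jul 2028: 206 days → $112000 × 2.25% × 206/366 = $1418.3607
Ferndown Shire, 25 Jul – 31 Dec 2028: 160 days → $112000 × 2.55% × 160/366 = $1248.5246
Total = $2666.8852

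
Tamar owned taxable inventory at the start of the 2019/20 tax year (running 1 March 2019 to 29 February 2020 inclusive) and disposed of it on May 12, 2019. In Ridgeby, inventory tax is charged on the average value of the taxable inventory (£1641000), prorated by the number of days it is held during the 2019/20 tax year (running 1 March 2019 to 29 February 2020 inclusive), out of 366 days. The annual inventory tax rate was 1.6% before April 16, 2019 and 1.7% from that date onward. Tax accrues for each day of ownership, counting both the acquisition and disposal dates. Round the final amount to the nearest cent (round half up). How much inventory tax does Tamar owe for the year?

£5357.91

March 1 – April 15, 2019: 46 days at 1.6% → £1641000 × 1.6% × 46/366 = £3299.9344
April 16 – May 12, 2019: 27 days at 1.7% → £1641000 × 1.7% × 27/366 = £2057.9754
Total = £5357.9098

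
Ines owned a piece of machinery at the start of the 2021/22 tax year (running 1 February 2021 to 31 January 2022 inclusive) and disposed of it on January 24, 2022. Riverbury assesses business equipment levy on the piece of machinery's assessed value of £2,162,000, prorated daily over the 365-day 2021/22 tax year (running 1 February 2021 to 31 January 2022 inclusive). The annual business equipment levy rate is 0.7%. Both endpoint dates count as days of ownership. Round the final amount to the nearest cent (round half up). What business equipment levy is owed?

Days held (February 1, 2021 – January 24, 2022): 358 out of 365
Tax = £2,162,000 × 0.7% × 358/365 = £14,843.7589

£14,843.76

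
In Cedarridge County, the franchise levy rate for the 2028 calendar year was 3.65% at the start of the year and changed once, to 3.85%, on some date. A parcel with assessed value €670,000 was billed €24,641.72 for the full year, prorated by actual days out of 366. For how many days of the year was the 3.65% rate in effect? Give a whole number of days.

315 days

Let d = days at the first rate; then 366 − d days at the second rate.
€670,000 × [3.65%·d + 3.85%·(366−d)] / 366 = €24,641.72
Solving gives d = 315, so the new rate took effect on November 11, 2028.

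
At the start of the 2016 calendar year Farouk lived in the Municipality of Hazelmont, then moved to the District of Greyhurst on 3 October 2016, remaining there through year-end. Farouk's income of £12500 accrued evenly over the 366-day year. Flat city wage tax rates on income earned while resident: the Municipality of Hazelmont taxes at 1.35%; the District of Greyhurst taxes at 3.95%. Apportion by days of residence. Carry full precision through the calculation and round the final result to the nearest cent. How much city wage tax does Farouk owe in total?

The Municipality of Hazelmont, 1 January – 2 October 2016: 276 days → £12500 × 1.35% × 276/366 = £127.2541
The District of Greyhurst, 3 October – 31 December 2016: 90 days → £12500 × 3.95% × 90/366 = £121.4139
Total = £248.6680

£248.67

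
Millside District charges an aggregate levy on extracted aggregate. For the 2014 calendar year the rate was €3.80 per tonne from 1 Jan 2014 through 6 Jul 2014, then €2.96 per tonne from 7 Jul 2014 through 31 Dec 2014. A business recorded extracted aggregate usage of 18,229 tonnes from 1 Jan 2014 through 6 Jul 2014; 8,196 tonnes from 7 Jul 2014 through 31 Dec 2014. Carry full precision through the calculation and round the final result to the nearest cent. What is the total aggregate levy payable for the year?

€93,530.36

1 Jan – 6 Jul 2014: 18,229 tonnes at €3.80/tonne → €69,270.20
7 Jul – 31 Dec 2014: 8,196 tonnes at €2.96/tonne → €24,260.16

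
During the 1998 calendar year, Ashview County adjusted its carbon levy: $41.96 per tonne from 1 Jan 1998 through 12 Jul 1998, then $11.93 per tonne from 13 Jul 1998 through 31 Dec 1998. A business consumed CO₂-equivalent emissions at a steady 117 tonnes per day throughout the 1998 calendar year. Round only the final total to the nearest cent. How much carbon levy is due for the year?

1 Jan – 12 Jul 1998: 193 days × 117 tonnes/day = 22,581 tonnes at $41.96/tonne → $947498.76
13 Jul – 31 Dec 1998: 172 days × 117 tonnes/day = 20,124 tonnes at $11.93/tonne → $240079.32

$1187578.08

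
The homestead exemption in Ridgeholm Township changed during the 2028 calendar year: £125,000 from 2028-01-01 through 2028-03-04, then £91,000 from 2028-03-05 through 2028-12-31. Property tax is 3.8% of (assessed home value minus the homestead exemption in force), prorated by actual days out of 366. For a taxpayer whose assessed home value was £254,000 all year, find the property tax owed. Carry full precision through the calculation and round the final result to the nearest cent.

£5,968.08

2028-01-01 to 2028-03-04: 64 days, exemption £125,000 → (£254,000 − £125,000) × 3.8% × 64/366 = £857.1803
2028-03-05 to 2028-12-31: 302 days, exemption £91,000 → (£254,000 − £91,000) × 3.8% × 302/366 = £5,110.8962
Total = £5,968.0765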